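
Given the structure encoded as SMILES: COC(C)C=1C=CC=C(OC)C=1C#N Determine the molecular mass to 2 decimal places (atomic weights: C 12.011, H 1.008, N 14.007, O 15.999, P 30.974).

First, the molecular formula is C11H13NO2 (counting implicit H from valence).
  C: 11 × 12.011 = 132.121
  H: 13 × 1.008 = 13.104
  N: 1 × 14.007 = 14.007
  O: 2 × 15.999 = 31.998
Sum: 11×12.011 + 13×1.008 + 1×14.007 + 2×15.999 = 191.230 → 191.23 g/mol.

191.23 g/mol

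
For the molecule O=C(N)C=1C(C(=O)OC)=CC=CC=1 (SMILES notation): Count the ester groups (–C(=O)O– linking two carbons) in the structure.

1

The ester motif appears at heavy-atom position 6 in the SMILES.
Other groups present: 1 amide.
Ester count: 1.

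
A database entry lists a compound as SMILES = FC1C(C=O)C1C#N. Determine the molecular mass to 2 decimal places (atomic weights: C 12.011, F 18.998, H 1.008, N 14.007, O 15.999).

First, the molecular formula is C5H4FNO (counting implicit H from valence).
  C: 5 × 12.011 = 60.055
  F: 1 × 18.998 = 18.998
  H: 4 × 1.008 = 4.032
  N: 1 × 14.007 = 14.007
  O: 1 × 15.999 = 15.999
Sum: 5×12.011 + 1×18.998 + 4×1.008 + 1×14.007 + 1×15.999 = 113.091 → 113.09 g/mol.

113.09 g/mol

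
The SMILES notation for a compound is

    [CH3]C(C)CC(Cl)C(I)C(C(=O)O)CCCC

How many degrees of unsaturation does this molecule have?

Molecular formula: C12H22ClIO2.
DoU = (2C + 2 + N − H − X) / 2, where X is the halogen count and O/S are ignored.
    = (2·12 + 2 + 0 − 22 − 2) / 2 = 2 / 2 = 1.

1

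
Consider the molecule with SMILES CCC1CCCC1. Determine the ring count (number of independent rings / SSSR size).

In SMILES, each pair of matching ring-closure digits denotes one ring-closing bond; the number of such bonds equals the number of independent rings.
Ring-closure bonds here: 1.

1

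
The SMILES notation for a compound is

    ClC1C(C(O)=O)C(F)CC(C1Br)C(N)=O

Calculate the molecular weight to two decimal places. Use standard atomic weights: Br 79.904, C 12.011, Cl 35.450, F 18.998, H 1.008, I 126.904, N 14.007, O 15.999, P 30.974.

302.52 g/mol

First, the molecular formula is C8H10BrClFNO3 (counting implicit H from valence).
  Br: 1 × 79.904 = 79.904
  C: 8 × 12.011 = 96.088
  Cl: 1 × 35.450 = 35.450
  F: 1 × 18.998 = 18.998
  H: 10 × 1.008 = 10.080
  N: 1 × 14.007 = 14.007
  O: 3 × 15.999 = 47.997
Sum: 1×79.904 + 8×12.011 + 1×35.450 + 1×18.998 + 10×1.008 + 1×14.007 + 3×15.999 = 302.524 → 302.52 g/mol.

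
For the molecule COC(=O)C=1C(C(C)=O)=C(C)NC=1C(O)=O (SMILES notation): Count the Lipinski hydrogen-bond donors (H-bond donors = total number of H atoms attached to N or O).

Donors: find every N or O and count the H atoms it carries.
  atom 2 (O): bond orders sum to 2 → 0 H
  atom 4 (O): bond orders sum to 2 → 0 H
  atom 9 (O): bond orders sum to 2 → 0 H
  atom 12 (N): bond orders sum to 2 → 1 H
  atom 15 (O): bond orders sum to 1 → 1 H
  atom 16 (O): bond orders sum to 2 → 0 H
Lipinski HBD = 2.

2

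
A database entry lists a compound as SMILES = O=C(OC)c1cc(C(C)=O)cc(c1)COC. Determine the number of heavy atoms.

16

Every atom symbol written in the SMILES (organic subset) is one heavy atom; implicit H are not written.
Heavy atoms by element → C:12, O:4.
Total: 16.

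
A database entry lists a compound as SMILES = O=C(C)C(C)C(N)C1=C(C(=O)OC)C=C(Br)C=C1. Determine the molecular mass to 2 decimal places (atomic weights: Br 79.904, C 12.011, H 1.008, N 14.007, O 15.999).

314.18 g/mol

First, the molecular formula is C13H16BrNO3 (counting implicit H from valence).
  Br: 1 × 79.904 = 79.904
  C: 13 × 12.011 = 156.143
  H: 16 × 1.008 = 16.128
  N: 1 × 14.007 = 14.007
  O: 3 × 15.999 = 47.997
Sum: 1×79.904 + 13×12.011 + 16×1.008 + 1×14.007 + 3×15.999 = 314.179 → 314.18 g/mol.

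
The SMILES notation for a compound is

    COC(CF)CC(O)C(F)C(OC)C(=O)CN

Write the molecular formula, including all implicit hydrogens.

C10H19F2NO4

Walk through each heavy atom and fill implicit hydrogens from standard valence (C 4, N 3, O 2, S 2, halogen 1):
  atom 1: C, bond orders sum to 1 (valence 4) → 3 H
  atom 2: O, bond orders sum to 2 (valence 2) → 0 H
  atom 3: C, bond orders sum to 3 (valence 4) → 1 H
  atom 4: C, bond orders sum to 2 (valence 4) → 2 H
  atom 5: F (halogen, monovalent) → 0 H
  atom 6: C, bond orders sum to 2 (valence 4) → 2 H
  atom 7: C, bond orders sum to 3 (valence 4) → 1 H
  atom 8: O, bond orders sum to 1 (valence 2) → 1 H
  atom 9: C, bond orders sum to 3 (valence 4) → 1 H
  atom 10: F (halogen, monovalent) → 0 H
  atom 11: C, bond orders sum to 3 (valence 4) → 1 H
  atom 12: O, bond orders sum to 2 (valence 2) → 0 H
  atom 13: C, bond orders sum to 1 (valence 4) → 3 H
  atom 14: C, bond orders sum to 4 (valence 4) → 0 H
  atom 15: O, bond orders sum to 2 (valence 2) → 0 H
  atom 16: C, bond orders sum to 2 (valence 4) → 2 H
  atom 17: N, bond orders sum to 1 (valence 3) → 2 H
Totals → C:10, H:19, F:2, N:1, O:4.
In Hill order: C10H19F2NO4.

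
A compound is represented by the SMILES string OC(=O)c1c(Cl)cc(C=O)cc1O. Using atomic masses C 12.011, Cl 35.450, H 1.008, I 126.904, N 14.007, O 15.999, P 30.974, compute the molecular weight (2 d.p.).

200.57 g/mol

First, the molecular formula is C8H5ClO4 (counting implicit H from valence).
  C: 8 × 12.011 = 96.088
  Cl: 1 × 35.450 = 35.450
  H: 5 × 1.008 = 5.040
  O: 4 × 15.999 = 63.996
Sum: 8×12.011 + 1×35.450 + 5×1.008 + 4×15.999 = 200.574 → 200.57 g/mol.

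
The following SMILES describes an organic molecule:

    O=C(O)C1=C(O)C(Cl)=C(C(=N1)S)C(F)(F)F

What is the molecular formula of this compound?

Walk through each heavy atom and fill implicit hydrogens from standard valence (C 4, N 3, O 2, S 2, halogen 1):
  atom 1: O, bond orders sum to 2 (valence 2) → 0 H
  atom 2: C, bond orders sum to 4 (valence 4) → 0 H
  atom 3: O, bond orders sum to 1 (valence 2) → 1 H
  atom 4: C, bond orders sum to 4 (valence 4) → 0 H
  atom 5: C, bond orders sum to 4 (valence 4) → 0 H
  atom 6: O, bond orders sum to 1 (valence 2) → 1 H
  atom 7: C, bond orders sum to 4 (valence 4) → 0 H
  atom 8: Cl (halogen, monovalent) → 0 H
  atom 9: C, bond orders sum to 4 (valence 4) → 0 H
  atom 10: C, bond orders sum to 4 (valence 4) → 0 H
  atom 11: N, bond orders sum to 3 (valence 3) → 0 H
  atom 12: S, bond orders sum to 1 (valence 2) → 1 H
  atom 13: C, bond orders sum to 4 (valence 4) → 0 H
  atom 14: F (halogen, monovalent) → 0 H
  atom 15: F (halogen, monovalent) → 0 H
  atom 16: F (halogen, monovalent) → 0 H
Totals → C:7, H:3, Cl:1, F:3, N:1, O:3, S:1.
In Hill order: C7H3ClF3NO3S.

C7H3ClF3NO3S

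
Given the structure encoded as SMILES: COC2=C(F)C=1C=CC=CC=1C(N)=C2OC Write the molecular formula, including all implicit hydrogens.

C12H12FNO2

Walk through each heavy atom and fill implicit hydrogens from standard valence (C 4, N 3, O 2, S 2, halogen 1):
  atom 1: C, bond orders sum to 1 (valence 4) → 3 H
  atom 2: O, bond orders sum to 2 (valence 2) → 0 H
  atom 3: C, bond orders sum to 4 (valence 4) → 0 H
  atom 4: C, bond orders sum to 4 (valence 4) → 0 H
  atom 5: F (halogen, monovalent) → 0 H
  atom 6: C, bond orders sum to 4 (valence 4) → 0 H
  atom 7: C, bond orders sum to 3 (valence 4) → 1 H
  atom 8: C, bond orders sum to 3 (valence 4) → 1 H
  atom 9: C, bond orders sum to 3 (valence 4) → 1 H
  atom 10: C, bond orders sum to 3 (valence 4) → 1 H
  atom 11: C, bond orders sum to 4 (valence 4) → 0 H
  atom 12: C, bond orders sum to 4 (valence 4) → 0 H
  atom 13: N, bond orders sum to 1 (valence 3) → 2 H
  atom 14: C, bond orders sum to 4 (valence 4) → 0 H
  atom 15: O, bond orders sum to 2 (valence 2) → 0 H
  atom 16: C, bond orders sum to 1 (valence 4) → 3 H
Totals → C:12, H:12, F:1, N:1, O:2.
In Hill order: C12H12FNO2.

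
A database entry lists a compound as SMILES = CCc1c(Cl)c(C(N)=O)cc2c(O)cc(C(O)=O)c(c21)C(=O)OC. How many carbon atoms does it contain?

16

Count every carbon token in the SMILES (each C, including those in ring-closure positions and inside branches).
Carbon count: 16.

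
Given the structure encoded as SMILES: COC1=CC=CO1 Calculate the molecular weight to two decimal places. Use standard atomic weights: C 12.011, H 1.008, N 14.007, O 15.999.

98.10 g/mol

First, the molecular formula is C5H6O2 (counting implicit H from valence).
  C: 5 × 12.011 = 60.055
  H: 6 × 1.008 = 6.048
  O: 2 × 15.999 = 31.998
Sum: 5×12.011 + 6×1.008 + 2×15.999 = 98.101 → 98.10 g/mol.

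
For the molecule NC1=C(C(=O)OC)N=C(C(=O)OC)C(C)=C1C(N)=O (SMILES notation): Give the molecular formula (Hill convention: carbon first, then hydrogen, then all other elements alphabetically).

C11H13N3O5

Walk through each heavy atom and fill implicit hydrogens from standard valence (C 4, N 3, O 2, S 2, halogen 1):
  atom 1: N, bond orders sum to 1 (valence 3) → 2 H
  atom 2: C, bond orders sum to 4 (valence 4) → 0 H
  atom 3: C, bond orders sum to 4 (valence 4) → 0 H
  atom 4: C, bond orders sum to 4 (valence 4) → 0 H
  atom 5: O, bond orders sum to 2 (valence 2) → 0 H
  atom 6: O, bond orders sum to 2 (valence 2) → 0 H
  atom 7: C, bond orders sum to 1 (valence 4) → 3 H
  atom 8: N, bond orders sum to 3 (valence 3) → 0 H
  atom 9: C, bond orders sum to 4 (valence 4) → 0 H
  atom 10: C, bond orders sum to 4 (valence 4) → 0 H
  atom 11: O, bond orders sum to 2 (valence 2) → 0 H
  atom 12: O, bond orders sum to 2 (valence 2) → 0 H
  atom 13: C, bond orders sum to 1 (valence 4) → 3 H
  atom 14: C, bond orders sum to 4 (valence 4) → 0 H
  atom 15: C, bond orders sum to 1 (valence 4) → 3 H
  atom 16: C, bond orders sum to 4 (valence 4) → 0 H
  atom 17: C, bond orders sum to 4 (valence 4) → 0 H
  atom 18: N, bond orders sum to 1 (valence 3) → 2 H
  atom 19: O, bond orders sum to 2 (valence 2) → 0 H
Totals → C:11, H:13, N:3, O:5.
In Hill order: C11H13N3O5.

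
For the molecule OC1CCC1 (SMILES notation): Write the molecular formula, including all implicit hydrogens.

C4H8O

Walk through each heavy atom and fill implicit hydrogens from standard valence (C 4, N 3, O 2, S 2, halogen 1):
  atom 1: O, bond orders sum to 1 (valence 2) → 1 H
  atom 2: C, bond orders sum to 3 (valence 4) → 1 H
  atom 3: C, bond orders sum to 2 (valence 4) → 2 H
  atom 4: C, bond orders sum to 2 (valence 4) → 2 H
  atom 5: C, bond orders sum to 2 (valence 4) → 2 H
Totals → C:4, H:8, O:1.
In Hill order: C4H8O.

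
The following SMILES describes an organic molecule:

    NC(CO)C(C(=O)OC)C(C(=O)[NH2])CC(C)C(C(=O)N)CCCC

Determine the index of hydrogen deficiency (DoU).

Molecular formula: C16H31N3O5.
DoU = (2C + 2 + N − H − X) / 2, where X is the halogen count and O/S are ignored.
    = (2·16 + 2 + 3 − 31 − 0) / 2 = 6 / 2 = 3.

3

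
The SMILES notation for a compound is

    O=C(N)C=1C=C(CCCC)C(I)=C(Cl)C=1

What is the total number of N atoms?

1

Scan the SMILES for N atoms (remember two-letter symbols like Cl and Br are single atoms).
Nitrogen count: 1.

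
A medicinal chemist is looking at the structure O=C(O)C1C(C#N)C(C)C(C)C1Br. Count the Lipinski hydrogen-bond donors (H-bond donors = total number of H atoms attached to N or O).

1

Donors: find every N or O and count the H atoms it carries.
  atom 1 (O): bond orders sum to 2 → 0 H
  atom 3 (O): bond orders sum to 1 → 1 H
  atom 7 (N): bond orders sum to 3 → 0 H
Lipinski HBD = 1.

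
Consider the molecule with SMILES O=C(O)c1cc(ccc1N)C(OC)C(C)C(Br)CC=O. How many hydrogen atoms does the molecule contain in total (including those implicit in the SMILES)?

18

Walk through each heavy atom and fill implicit hydrogens from standard valence (C 4, N 3, O 2, S 2, halogen 1); for lowercase aromatic atoms, an aromatic c carries 1 H when it has two neighbours and 0 H with three, and aromatic n carries 0 H:
  atom 1: O, bond orders sum to 2 (valence 2) → 0 H
  atom 2: C, bond orders sum to 4 (valence 4) → 0 H
  atom 3: O, bond orders sum to 1 (valence 2) → 1 H
  atom 4: aromatic c, 3 neighbours → 0 H
  atom 5: aromatic c, 2 neighbours → 1 H
  atom 6: aromatic c, 3 neighbours → 0 H
  atom 7: aromatic c, 2 neighbours → 1 H
  atom 8: aromatic c, 2 neighbours → 1 H
  atom 9: aromatic c, 3 neighbours → 0 H
  atom 10: N, bond orders sum to 1 (valence 3) → 2 H
  atom 11: C, bond orders sum to 3 (valence 4) → 1 H
  atom 12: O, bond orders sum to 2 (valence 2) → 0 H
  atom 13: C, bond orders sum to 1 (valence 4) → 3 H
  atom 14: C, bond orders sum to 3 (valence 4) → 1 H
  atom 15: C, bond orders sum to 1 (valence 4) → 3 H
  atom 16: C, bond orders sum to 3 (valence 4) → 1 H
  atom 17: Br (halogen, monovalent) → 0 H
  atom 18: C, bond orders sum to 2 (valence 4) → 2 H
  atom 19: C, bond orders sum to 3 (valence 4) → 1 H
  atom 20: O, bond orders sum to 2 (valence 2) → 0 H
Total hydrogens: 18.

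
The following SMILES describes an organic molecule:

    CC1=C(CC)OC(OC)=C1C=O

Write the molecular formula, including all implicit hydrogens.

Walk through each heavy atom and fill implicit hydrogens from standard valence (C 4, N 3, O 2, S 2, halogen 1):
  atom 1: C, bond orders sum to 1 (valence 4) → 3 H
  atom 2: C, bond orders sum to 4 (valence 4) → 0 H
  atom 3: C, bond orders sum to 4 (valence 4) → 0 H
  atom 4: C, bond orders sum to 2 (valence 4) → 2 H
  atom 5: C, bond orders sum to 1 (valence 4) → 3 H
  atom 6: O, bond orders sum to 2 (valence 2) → 0 H
  atom 7: C, bond orders sum to 4 (valence 4) → 0 H
  atom 8: O, bond orders sum to 2 (valence 2) → 0 H
  atom 9: C, bond orders sum to 1 (valence 4) → 3 H
  atom 10: C, bond orders sum to 4 (valence 4) → 0 H
  atom 11: C, bond orders sum to 3 (valence 4) → 1 H
  atom 12: O, bond orders sum to 2 (valence 2) → 0 H
Totals → C:9, H:12, O:3.

C9H12O3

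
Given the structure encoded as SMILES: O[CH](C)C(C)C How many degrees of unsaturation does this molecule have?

0

Degree of unsaturation = (number of rings) + (number of π bonds).
Ring closures in the SMILES: 0.
π bonds: none → 0 DoU from unsaturation.
Total DoU = 0 + 0 = 0.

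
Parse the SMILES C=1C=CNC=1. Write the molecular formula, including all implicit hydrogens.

Walk through each heavy atom and fill implicit hydrogens from standard valence (C 4, N 3, O 2, S 2, halogen 1):
  atom 1: C, bond orders sum to 3 (valence 4) → 1 H
  atom 2: C, bond orders sum to 3 (valence 4) → 1 H
  atom 3: C, bond orders sum to 3 (valence 4) → 1 H
  atom 4: N, bond orders sum to 2 (valence 3) → 1 H
  atom 5: C, bond orders sum to 3 (valence 4) → 1 H
Totals → C:4, H:5, N:1.
In Hill order: C4H5N.

C4H5N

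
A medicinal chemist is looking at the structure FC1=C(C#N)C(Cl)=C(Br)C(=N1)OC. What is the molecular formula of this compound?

C7H3BrClFN2O

Walk through each heavy atom and fill implicit hydrogens from standard valence (C 4, N 3, O 2, S 2, halogen 1):
  atom 1: F (halogen, monovalent) → 0 H
  atom 2: C, bond orders sum to 4 (valence 4) → 0 H
  atom 3: C, bond orders sum to 4 (valence 4) → 0 H
  atom 4: C, bond orders sum to 4 (valence 4) → 0 H
  atom 5: N, bond orders sum to 3 (valence 3) → 0 H
  atom 6: C, bond orders sum to 4 (valence 4) → 0 H
  atom 7: Cl (halogen, monovalent) → 0 H
  atom 8: C, bond orders sum to 4 (valence 4) → 0 H
  atom 9: Br (halogen, monovalent) → 0 H
  atom 10: C, bond orders sum to 4 (valence 4) → 0 H
  atom 11: N, bond orders sum to 3 (valence 3) → 0 H
  atom 12: O, bond orders sum to 2 (valence 2) → 0 H
  atom 13: C, bond orders sum to 1 (valence 4) → 3 H
Totals → C:7, H:3, Br:1, Cl:1, F:1, N:2, O:1.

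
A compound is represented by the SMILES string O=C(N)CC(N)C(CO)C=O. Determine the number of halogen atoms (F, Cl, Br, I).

Scan the SMILES for the halogen motif — none present.
Groups that are present: 1 aldehyde, 1 amide, 1 hydroxyl, 1 primary amine.

0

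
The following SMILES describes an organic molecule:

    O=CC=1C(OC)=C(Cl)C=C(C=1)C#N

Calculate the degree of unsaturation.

Molecular formula: C9H6ClNO2.
DoU = (2C + 2 + N − H − X) / 2, where X is the halogen count and O/S are ignored.
    = (2·9 + 2 + 1 − 6 − 1) / 2 = 14 / 2 = 7.

7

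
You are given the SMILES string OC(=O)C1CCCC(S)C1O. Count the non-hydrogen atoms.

Every atom symbol written in the SMILES (organic subset) is one heavy atom; implicit H are not written.
Heavy atoms by element → C:7, O:3, S:1.
Total: 11.

11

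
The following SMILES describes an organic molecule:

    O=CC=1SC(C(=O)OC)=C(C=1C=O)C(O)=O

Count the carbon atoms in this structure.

9

Count every carbon token in the SMILES (each C, including those in ring-closure positions and inside branches).
Carbon count: 9.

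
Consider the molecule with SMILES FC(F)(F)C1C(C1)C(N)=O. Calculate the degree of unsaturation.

Molecular formula: C5H6F3NO.
DoU = (2C + 2 + N − H − X) / 2, where X is the halogen count and O/S are ignored.
    = (2·5 + 2 + 1 − 6 − 3) / 2 = 4 / 2 = 2.

2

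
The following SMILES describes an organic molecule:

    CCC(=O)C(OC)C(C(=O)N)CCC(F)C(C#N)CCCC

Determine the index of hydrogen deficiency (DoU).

4

Degree of unsaturation = (number of rings) + (number of π bonds).
Ring closures in the SMILES: 0.
π bonds: 2 double bonds (each 1 DoU), 1 triple bond (each 2 DoU) → 4 DoU from unsaturation.
Total DoU = 0 + 4 = 4.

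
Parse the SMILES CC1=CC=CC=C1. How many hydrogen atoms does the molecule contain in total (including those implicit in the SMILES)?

Walk through each heavy atom and fill implicit hydrogens from standard valence (C 4, N 3, O 2, S 2, halogen 1):
  atom 1: C, bond orders sum to 1 (valence 4) → 3 H
  atom 2: C, bond orders sum to 4 (valence 4) → 0 H
  atom 3: C, bond orders sum to 3 (valence 4) → 1 H
  atom 4: C, bond orders sum to 3 (valence 4) → 1 H
  atom 5: C, bond orders sum to 3 (valence 4) → 1 H
  atom 6: C, bond orders sum to 3 (valence 4) → 1 H
  atom 7: C, bond orders sum to 3 (valence 4) → 1 H
Total hydrogens: 8.

8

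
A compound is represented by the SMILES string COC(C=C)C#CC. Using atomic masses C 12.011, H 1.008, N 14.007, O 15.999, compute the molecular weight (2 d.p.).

110.16 g/mol

First, the molecular formula is C7H10O (counting implicit H from valence).
  C: 7 × 12.011 = 84.077
  H: 10 × 1.008 = 10.080
  O: 1 × 15.999 = 15.999
Sum: 7×12.011 + 10×1.008 + 1×15.999 = 110.156 → 110.16 g/mol.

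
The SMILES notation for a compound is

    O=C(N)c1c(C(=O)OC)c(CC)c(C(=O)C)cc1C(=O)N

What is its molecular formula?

C14H16N2O5

Walk through each heavy atom and fill implicit hydrogens from standard valence (C 4, N 3, O 2, S 2, halogen 1); for lowercase aromatic atoms, an aromatic c carries 1 H when it has two neighbours and 0 H with three, and aromatic n carries 0 H:
  atom 1: O, bond orders sum to 2 (valence 2) → 0 H
  atom 2: C, bond orders sum to 4 (valence 4) → 0 H
  atom 3: N, bond orders sum to 1 (valence 3) → 2 H
  atom 4: aromatic c, 3 neighbours → 0 H
  atom 5: aromatic c, 3 neighbours → 0 H
  atom 6: C, bond orders sum to 4 (valence 4) → 0 H
  atom 7: O, bond orders sum to 2 (valence 2) → 0 H
  atom 8: O, bond orders sum to 2 (valence 2) → 0 H
  atom 9: C, bond orders sum to 1 (valence 4) → 3 H
  atom 10: aromatic c, 3 neighbours → 0 H
  atom 11: C, bond orders sum to 2 (valence 4) → 2 H
  atom 12: C, bond orders sum to 1 (valence 4) → 3 H
  atom 13: aromatic c, 3 neighbours → 0 H
  atom 14: C, bond orders sum to 4 (valence 4) → 0 H
  atom 15: O, bond orders sum to 2 (valence 2) → 0 H
  atom 16: C, bond orders sum to 1 (valence 4) → 3 H
  atom 17: aromatic c, 2 neighbours → 1 H
  atom 18: aromatic c, 3 neighbours → 0 H
  atom 19: C, bond orders sum to 4 (valence 4) → 0 H
  atom 20: O, bond orders sum to 2 (valence 2) → 0 H
  atom 21: N, bond orders sum to 1 (valence 3) → 2 H
Totals → C:14, H:16, N:2, O:5.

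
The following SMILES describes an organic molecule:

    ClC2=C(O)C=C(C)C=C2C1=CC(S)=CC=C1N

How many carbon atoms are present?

13

Count every carbon token in the SMILES (each C, including those in ring-closure positions and inside branches).
Carbon count: 13.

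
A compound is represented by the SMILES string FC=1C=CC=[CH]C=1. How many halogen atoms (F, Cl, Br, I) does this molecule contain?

1

Halogen atoms appear at heavy-atom position 1 (1×F).
Halogen count: 1.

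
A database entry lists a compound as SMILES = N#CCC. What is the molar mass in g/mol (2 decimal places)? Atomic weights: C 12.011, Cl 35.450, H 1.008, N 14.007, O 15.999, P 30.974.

55.08 g/mol

First, the molecular formula is C3H5N (counting implicit H from valence).
  C: 3 × 12.011 = 36.033
  H: 5 × 1.008 = 5.040
  N: 1 × 14.007 = 14.007
Sum: 3×12.011 + 5×1.008 + 1×14.007 = 55.080 → 55.08 g/mol.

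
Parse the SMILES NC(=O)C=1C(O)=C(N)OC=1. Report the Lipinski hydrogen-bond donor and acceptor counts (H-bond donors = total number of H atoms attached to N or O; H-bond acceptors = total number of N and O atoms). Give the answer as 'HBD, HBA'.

5, 5

Donors: find every N or O and count the H atoms it carries.
  atom 1 (N): bond orders sum to 1 → 2 H
  atom 3 (O): bond orders sum to 2 → 0 H
  atom 6 (O): bond orders sum to 1 → 1 H
  atom 8 (N): bond orders sum to 1 → 2 H
  atom 9 (O): bond orders sum to 2 → 0 H
Lipinski HBD = 5.
Acceptors: N atoms = 2, O atoms = 3 → HBA = 5.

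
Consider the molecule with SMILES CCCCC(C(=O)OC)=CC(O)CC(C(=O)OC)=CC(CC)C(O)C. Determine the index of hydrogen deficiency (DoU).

4

Molecular formula: C19H32O6.
DoU = (2C + 2 + N − H − X) / 2, where X is the halogen count and O/S are ignored.
    = (2·19 + 2 + 0 − 32 − 0) / 2 = 8 / 2 = 4.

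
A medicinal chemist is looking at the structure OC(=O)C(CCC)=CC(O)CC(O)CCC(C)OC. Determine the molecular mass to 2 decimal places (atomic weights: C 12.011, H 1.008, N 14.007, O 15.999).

First, the molecular formula is C14H26O5 (counting implicit H from valence).
  C: 14 × 12.011 = 168.154
  H: 26 × 1.008 = 26.208
  O: 5 × 15.999 = 79.995
Sum: 14×12.011 + 26×1.008 + 5×15.999 = 274.357 → 274.36 g/mol.

274.36 g/mol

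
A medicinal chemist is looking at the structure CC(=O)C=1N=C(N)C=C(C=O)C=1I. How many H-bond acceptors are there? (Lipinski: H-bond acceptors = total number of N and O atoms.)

N atoms: 2; O atoms: 2.
Lipinski HBA = 2 + 2 = 4.

4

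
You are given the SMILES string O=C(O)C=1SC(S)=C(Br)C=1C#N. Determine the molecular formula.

Walk through each heavy atom and fill implicit hydrogens from standard valence (C 4, N 3, O 2, S 2, halogen 1):
  atom 1: O, bond orders sum to 2 (valence 2) → 0 H
  atom 2: C, bond orders sum to 4 (valence 4) → 0 H
  atom 3: O, bond orders sum to 1 (valence 2) → 1 H
  atom 4: C, bond orders sum to 4 (valence 4) → 0 H
  atom 5: S, bond orders sum to 2 (valence 2) → 0 H
  atom 6: C, bond orders sum to 4 (valence 4) → 0 H
  atom 7: S, bond orders sum to 1 (valence 2) → 1 H
  atom 8: C, bond orders sum to 4 (valence 4) → 0 H
  atom 9: Br (halogen, monovalent) → 0 H
  atom 10: C, bond orders sum to 4 (valence 4) → 0 H
  atom 11: C, bond orders sum to 4 (valence 4) → 0 H
  atom 12: N, bond orders sum to 3 (valence 3) → 0 H
Totals → C:6, H:2, Br:1, N:1, O:2, S:2.
In Hill order: C6H2BrNO2S2.

C6H2BrNO2S2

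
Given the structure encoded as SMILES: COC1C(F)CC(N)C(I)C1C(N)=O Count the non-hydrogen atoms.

Every atom symbol written in the SMILES (organic subset) is one heavy atom; implicit H are not written.
Heavy atoms by element → C:8, F:1, I:1, N:2, O:2.
Total: 14.

14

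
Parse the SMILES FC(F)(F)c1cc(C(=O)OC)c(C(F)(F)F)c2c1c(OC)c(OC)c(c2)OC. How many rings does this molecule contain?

In SMILES, each pair of matching ring-closure digits denotes one ring-closing bond; the number of such bonds equals the number of independent rings.
Ring-closure bonds here: 2.

2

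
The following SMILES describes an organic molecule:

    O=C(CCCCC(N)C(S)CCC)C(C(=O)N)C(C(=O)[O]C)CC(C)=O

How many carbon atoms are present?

Count every carbon token in the SMILES (each C, including those in ring-closure positions and inside branches).
Carbon count: 18.

18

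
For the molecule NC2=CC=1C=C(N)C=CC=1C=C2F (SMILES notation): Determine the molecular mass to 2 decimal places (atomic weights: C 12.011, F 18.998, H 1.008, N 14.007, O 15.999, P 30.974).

176.19 g/mol

First, the molecular formula is C10H9FN2 (counting implicit H from valence).
  C: 10 × 12.011 = 120.110
  F: 1 × 18.998 = 18.998
  H: 9 × 1.008 = 9.072
  N: 2 × 14.007 = 28.014
Sum: 10×12.011 + 1×18.998 + 9×1.008 + 2×14.007 = 176.194 → 176.19 g/mol.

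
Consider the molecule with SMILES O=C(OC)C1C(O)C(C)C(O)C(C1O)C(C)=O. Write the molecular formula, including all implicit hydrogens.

C11H18O6

Walk through each heavy atom and fill implicit hydrogens from standard valence (C 4, N 3, O 2, S 2, halogen 1):
  atom 1: O, bond orders sum to 2 (valence 2) → 0 H
  atom 2: C, bond orders sum to 4 (valence 4) → 0 H
  atom 3: O, bond orders sum to 2 (valence 2) → 0 H
  atom 4: C, bond orders sum to 1 (valence 4) → 3 H
  atom 5: C, bond orders sum to 3 (valence 4) → 1 H
  atom 6: C, bond orders sum to 3 (valence 4) → 1 H
  atom 7: O, bond orders sum to 1 (valence 2) → 1 H
  atom 8: C, bond orders sum to 3 (valence 4) → 1 H
  atom 9: C, bond orders sum to 1 (valence 4) → 3 H
  atom 10: C, bond orders sum to 3 (valence 4) → 1 H
  atom 11: O, bond orders sum to 1 (valence 2) → 1 H
  atom 12: C, bond orders sum to 3 (valence 4) → 1 H
  atom 13: C, bond orders sum to 3 (valence 4) → 1 H
  atom 14: O, bond orders sum to 1 (valence 2) → 1 H
  atom 15: C, bond orders sum to 4 (valence 4) → 0 H
  atom 16: C, bond orders sum to 1 (valence 4) → 3 H
  atom 17: O, bond orders sum to 2 (valence 2) → 0 H
Totals → C:11, H:18, O:6.
In Hill order: C11H18O6.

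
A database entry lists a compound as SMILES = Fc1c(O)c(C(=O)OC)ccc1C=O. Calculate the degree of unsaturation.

Molecular formula: C9H7FO4.
DoU = (2C + 2 + N − H − X) / 2, where X is the halogen count and O/S are ignored.
    = (2·9 + 2 + 0 − 7 − 1) / 2 = 12 / 2 = 6.

6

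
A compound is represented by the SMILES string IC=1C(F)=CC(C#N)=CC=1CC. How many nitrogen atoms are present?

1

Scan the SMILES for N atoms (remember two-letter symbols like Cl and Br are single atoms).
Nitrogen count: 1.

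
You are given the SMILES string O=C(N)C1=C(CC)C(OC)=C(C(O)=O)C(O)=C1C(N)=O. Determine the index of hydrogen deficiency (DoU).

Degree of unsaturation = (number of rings) + (number of π bonds).
Ring closures in the SMILES: 1.
π bonds: 6 double bonds (each 1 DoU) → 6 DoU from unsaturation.
Total DoU = 1 + 6 = 7.

7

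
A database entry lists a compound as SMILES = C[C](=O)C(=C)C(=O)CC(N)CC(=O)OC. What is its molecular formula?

C10H15NO4

Walk through each heavy atom and fill implicit hydrogens from standard valence (C 4, N 3, O 2, S 2, halogen 1):
  atom 1: C, bond orders sum to 1 (valence 4) → 3 H
  atom 2: C with explicit H count 0
  atom 3: O, bond orders sum to 2 (valence 2) → 0 H
  atom 4: C, bond orders sum to 4 (valence 4) → 0 H
  atom 5: C, bond orders sum to 2 (valence 4) → 2 H
  atom 6: C, bond orders sum to 4 (valence 4) → 0 H
  atom 7: O, bond orders sum to 2 (valence 2) → 0 H
  atom 8: C, bond orders sum to 2 (valence 4) → 2 H
  atom 9: C, bond orders sum to 3 (valence 4) → 1 H
  atom 10: N, bond orders sum to 1 (valence 3) → 2 H
  atom 11: C, bond orders sum to 2 (valence 4) → 2 H
  atom 12: C, bond orders sum to 4 (valence 4) → 0 H
  atom 13: O, bond orders sum to 2 (valence 2) → 0 H
  atom 14: O, bond orders sum to 2 (valence 2) → 0 H
  atom 15: C, bond orders sum to 1 (valence 4) → 3 H
Totals → C:10, H:15, N:1, O:4.
In Hill order: C10H15NO4.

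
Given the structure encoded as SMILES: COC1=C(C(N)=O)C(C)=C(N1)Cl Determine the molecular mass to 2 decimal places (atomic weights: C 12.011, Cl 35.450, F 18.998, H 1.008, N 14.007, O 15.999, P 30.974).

188.61 g/mol

First, the molecular formula is C7H9ClN2O2 (counting implicit H from valence).
  C: 7 × 12.011 = 84.077
  Cl: 1 × 35.450 = 35.450
  H: 9 × 1.008 = 9.072
  N: 2 × 14.007 = 28.014
  O: 2 × 15.999 = 31.998
Sum: 7×12.011 + 1×35.450 + 9×1.008 + 2×14.007 + 2×15.999 = 188.611 → 188.61 g/mol.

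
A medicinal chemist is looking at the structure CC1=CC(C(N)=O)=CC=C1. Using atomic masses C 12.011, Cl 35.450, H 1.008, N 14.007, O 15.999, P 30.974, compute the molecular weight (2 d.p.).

First, the molecular formula is C8H9NO (counting implicit H from valence).
  C: 8 × 12.011 = 96.088
  H: 9 × 1.008 = 9.072
  N: 1 × 14.007 = 14.007
  O: 1 × 15.999 = 15.999
Sum: 8×12.011 + 9×1.008 + 1×14.007 + 1×15.999 = 135.166 → 135.17 g/mol.

135.17 g/mol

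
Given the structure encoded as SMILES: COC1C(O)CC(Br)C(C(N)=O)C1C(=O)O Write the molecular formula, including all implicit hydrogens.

Walk through each heavy atom and fill implicit hydrogens from standard valence (C 4, N 3, O 2, S 2, halogen 1):
  atom 1: C, bond orders sum to 1 (valence 4) → 3 H
  atom 2: O, bond orders sum to 2 (valence 2) → 0 H
  atom 3: C, bond orders sum to 3 (valence 4) → 1 H
  atom 4: C, bond orders sum to 3 (valence 4) → 1 H
  atom 5: O, bond orders sum to 1 (valence 2) → 1 H
  atom 6: C, bond orders sum to 2 (valence 4) → 2 H
  atom 7: C, bond orders sum to 3 (valence 4) → 1 H
  atom 8: Br (halogen, monovalent) → 0 H
  atom 9: C, bond orders sum to 3 (valence 4) → 1 H
  atom 10: C, bond orders sum to 4 (valence 4) → 0 H
  atom 11: N, bond orders sum to 1 (valence 3) → 2 H
  atom 12: O, bond orders sum to 2 (valence 2) → 0 H
  atom 13: C, bond orders sum to 3 (valence 4) → 1 H
  atom 14: C, bond orders sum to 4 (valence 4) → 0 H
  atom 15: O, bond orders sum to 2 (valence 2) → 0 H
  atom 16: O, bond orders sum to 1 (valence 2) → 1 H
Totals → C:9, H:14, Br:1, N:1, O:5.

C9H14BrNO5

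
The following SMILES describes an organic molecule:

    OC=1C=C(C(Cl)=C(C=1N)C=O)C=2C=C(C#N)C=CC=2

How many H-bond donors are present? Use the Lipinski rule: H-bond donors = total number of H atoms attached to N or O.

3

Donors: find every N or O and count the H atoms it carries.
  atom 1 (O): bond orders sum to 1 → 1 H
  atom 9 (N): bond orders sum to 1 → 2 H
  atom 11 (O): bond orders sum to 2 → 0 H
  atom 16 (N): bond orders sum to 3 → 0 H
Lipinski HBD = 3.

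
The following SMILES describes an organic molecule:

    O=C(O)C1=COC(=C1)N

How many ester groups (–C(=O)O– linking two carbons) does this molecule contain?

0

Scan the SMILES for the ester motif — none present.
Groups that are present: 1 carboxylic acid, 1 primary amine.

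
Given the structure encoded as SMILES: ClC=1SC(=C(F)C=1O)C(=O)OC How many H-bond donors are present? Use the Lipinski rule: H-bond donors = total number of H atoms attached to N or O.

1

Donors: find every N or O and count the H atoms it carries.
  atom 8 (O): bond orders sum to 1 → 1 H
  atom 10 (O): bond orders sum to 2 → 0 H
  atom 11 (O): bond orders sum to 2 → 0 H
Lipinski HBD = 1.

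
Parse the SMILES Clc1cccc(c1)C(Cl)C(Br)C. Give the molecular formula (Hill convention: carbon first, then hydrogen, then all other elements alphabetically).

Walk through each heavy atom and fill implicit hydrogens from standard valence (C 4, N 3, O 2, S 2, halogen 1); for lowercase aromatic atoms, an aromatic c carries 1 H when it has two neighbours and 0 H with three, and aromatic n carries 0 H:
  atom 1: Cl (halogen, monovalent) → 0 H
  atom 2: aromatic c, 3 neighbours → 0 H
  atom 3: aromatic c, 2 neighbours → 1 H
  atom 4: aromatic c, 2 neighbours → 1 H
  atom 5: aromatic c, 2 neighbours → 1 H
  atom 6: aromatic c, 3 neighbours → 0 H
  atom 7: aromatic c, 2 neighbours → 1 H
  atom 8: C, bond orders sum to 3 (valence 4) → 1 H
  atom 9: Cl (halogen, monovalent) → 0 H
  atom 10: C, bond orders sum to 3 (valence 4) → 1 H
  atom 11: Br (halogen, monovalent) → 0 H
  atom 12: C, bond orders sum to 1 (valence 4) → 3 H
Totals → C:9, H:9, Br:1, Cl:2.
In Hill order: C9H9BrCl2.

C9H9BrCl2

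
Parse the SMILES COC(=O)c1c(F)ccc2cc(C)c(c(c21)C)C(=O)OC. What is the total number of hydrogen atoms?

15

Walk through each heavy atom and fill implicit hydrogens from standard valence (C 4, N 3, O 2, S 2, halogen 1); for lowercase aromatic atoms, an aromatic c carries 1 H when it has two neighbours and 0 H with three, and aromatic n carries 0 H:
  atom 1: C, bond orders sum to 1 (valence 4) → 3 H
  atom 2: O, bond orders sum to 2 (valence 2) → 0 H
  atom 3: C, bond orders sum to 4 (valence 4) → 0 H
  atom 4: O, bond orders sum to 2 (valence 2) → 0 H
  atom 5: aromatic c, 3 neighbours → 0 H
  atom 6: aromatic c, 3 neighbours → 0 H
  atom 7: F (halogen, monovalent) → 0 H
  atom 8: aromatic c, 2 neighbours → 1 H
  atom 9: aromatic c, 2 neighbours → 1 H
  atom 10: aromatic c, 3 neighbours → 0 H
  atom 11: aromatic c, 2 neighbours → 1 H
  atom 12: aromatic c, 3 neighbours → 0 H
  atom 13: C, bond orders sum to 1 (valence 4) → 3 H
  atom 14: aromatic c, 3 neighbours → 0 H
  atom 15: aromatic c, 3 neighbours → 0 H
  atom 16: aromatic c, 3 neighbours → 0 H
  atom 17: C, bond orders sum to 1 (valence 4) → 3 H
  atom 18: C, bond orders sum to 4 (valence 4) → 0 H
  atom 19: O, bond orders sum to 2 (valence 2) → 0 H
  atom 20: O, bond orders sum to 2 (valence 2) → 0 H
  atom 21: C, bond orders sum to 1 (valence 4) → 3 H
Total hydrogens: 15.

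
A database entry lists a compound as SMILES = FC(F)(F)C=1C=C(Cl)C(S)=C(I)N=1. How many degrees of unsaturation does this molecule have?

4

Molecular formula: C6H2ClF3INS.
DoU = (2C + 2 + N − H − X) / 2, where X is the halogen count and O/S are ignored.
    = (2·6 + 2 + 1 − 2 − 5) / 2 = 8 / 2 = 4.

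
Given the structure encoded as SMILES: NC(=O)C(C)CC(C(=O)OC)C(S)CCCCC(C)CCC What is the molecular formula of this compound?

Walk through each heavy atom and fill implicit hydrogens from standard valence (C 4, N 3, O 2, S 2, halogen 1):
  atom 1: N, bond orders sum to 1 (valence 3) → 2 H
  atom 2: C, bond orders sum to 4 (valence 4) → 0 H
  atom 3: O, bond orders sum to 2 (valence 2) → 0 H
  atom 4: C, bond orders sum to 3 (valence 4) → 1 H
  atom 5: C, bond orders sum to 1 (valence 4) → 3 H
  atom 6: C, bond orders sum to 2 (valence 4) → 2 H
  atom 7: C, bond orders sum to 3 (valence 4) → 1 H
  atom 8: C, bond orders sum to 4 (valence 4) → 0 H
  atom 9: O, bond orders sum to 2 (valence 2) → 0 H
  atom 10: O, bond orders sum to 2 (valence 2) → 0 H
  atom 11: C, bond orders sum to 1 (valence 4) → 3 H
  atom 12: C, bond orders sum to 3 (valence 4) → 1 H
  atom 13: S, bond orders sum to 1 (valence 2) → 1 H
  atom 14: C, bond orders sum to 2 (valence 4) → 2 H
  atom 15: C, bond orders sum to 2 (valence 4) → 2 H
  atom 16: C, bond orders sum to 2 (valence 4) → 2 H
  atom 17: C, bond orders sum to 2 (valence 4) → 2 H
  atom 18: C, bond orders sum to 3 (valence 4) → 1 H
  atom 19: C, bond orders sum to 1 (valence 4) → 3 H
  atom 20: C, bond orders sum to 2 (valence 4) → 2 H
  atom 21: C, bond orders sum to 2 (valence 4) → 2 H
  atom 22: C, bond orders sum to 1 (valence 4) → 3 H
Totals → C:17, H:33, N:1, O:3, S:1.

C17H33NO3S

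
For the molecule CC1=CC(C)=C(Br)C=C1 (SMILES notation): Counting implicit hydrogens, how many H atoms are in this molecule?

9

Walk through each heavy atom and fill implicit hydrogens from standard valence (C 4, N 3, O 2, S 2, halogen 1):
  atom 1: C, bond orders sum to 1 (valence 4) → 3 H
  atom 2: C, bond orders sum to 4 (valence 4) → 0 H
  atom 3: C, bond orders sum to 3 (valence 4) → 1 H
  atom 4: C, bond orders sum to 4 (valence 4) → 0 H
  atom 5: C, bond orders sum to 1 (valence 4) → 3 H
  atom 6: C, bond orders sum to 4 (valence 4) → 0 H
  atom 7: Br (halogen, monovalent) → 0 H
  atom 8: C, bond orders sum to 3 (valence 4) → 1 H
  atom 9: C, bond orders sum to 3 (valence 4) → 1 H
Total hydrogens: 9.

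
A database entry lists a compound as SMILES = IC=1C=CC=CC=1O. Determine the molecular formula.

Walk through each heavy atom and fill implicit hydrogens from standard valence (C 4, N 3, O 2, S 2, halogen 1):
  atom 1: I (halogen, monovalent) → 0 H
  atom 2: C, bond orders sum to 4 (valence 4) → 0 H
  atom 3: C, bond orders sum to 3 (valence 4) → 1 H
  atom 4: C, bond orders sum to 3 (valence 4) → 1 H
  atom 5: C, bond orders sum to 3 (valence 4) → 1 H
  atom 6: C, bond orders sum to 3 (valence 4) → 1 H
  atom 7: C, bond orders sum to 4 (valence 4) → 0 H
  atom 8: O, bond orders sum to 1 (valence 2) → 1 H
Totals → C:6, H:5, I:1, O:1.
In Hill order: C6H5IO.

C6H5IO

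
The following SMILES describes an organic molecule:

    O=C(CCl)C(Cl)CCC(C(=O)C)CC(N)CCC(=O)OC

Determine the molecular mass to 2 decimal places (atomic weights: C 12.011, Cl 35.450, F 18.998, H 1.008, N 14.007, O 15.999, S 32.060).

First, the molecular formula is C14H23Cl2NO4 (counting implicit H from valence).
  C: 14 × 12.011 = 168.154
  Cl: 2 × 35.450 = 70.900
  H: 23 × 1.008 = 23.184
  N: 1 × 14.007 = 14.007
  O: 4 × 15.999 = 63.996
Sum: 14×12.011 + 2×35.450 + 23×1.008 + 1×14.007 + 4×15.999 = 340.241 → 340.24 g/mol.

340.24 g/mol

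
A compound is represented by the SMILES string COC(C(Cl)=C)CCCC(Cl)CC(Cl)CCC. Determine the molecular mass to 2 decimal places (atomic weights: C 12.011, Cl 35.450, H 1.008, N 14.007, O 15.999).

First, the molecular formula is C13H23Cl3O (counting implicit H from valence).
  C: 13 × 12.011 = 156.143
  Cl: 3 × 35.450 = 106.350
  H: 23 × 1.008 = 23.184
  O: 1 × 15.999 = 15.999
Sum: 13×12.011 + 3×35.450 + 23×1.008 + 1×15.999 = 301.676 → 301.68 g/mol.

301.68 g/mol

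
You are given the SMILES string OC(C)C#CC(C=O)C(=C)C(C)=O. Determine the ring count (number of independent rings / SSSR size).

In SMILES, each pair of matching ring-closure digits denotes one ring-closing bond; the number of such bonds equals the number of independent rings.
Ring-closure bonds here: 0.

0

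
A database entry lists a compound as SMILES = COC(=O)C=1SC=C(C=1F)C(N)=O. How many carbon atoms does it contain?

Count every carbon token in the SMILES (each C, including those in ring-closure positions and inside branches).
Carbon count: 7.

7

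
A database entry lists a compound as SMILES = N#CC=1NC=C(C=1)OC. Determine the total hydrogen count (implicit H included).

6

Walk through each heavy atom and fill implicit hydrogens from standard valence (C 4, N 3, O 2, S 2, halogen 1):
  atom 1: N, bond orders sum to 3 (valence 3) → 0 H
  atom 2: C, bond orders sum to 4 (valence 4) → 0 H
  atom 3: C, bond orders sum to 4 (valence 4) → 0 H
  atom 4: N, bond orders sum to 2 (valence 3) → 1 H
  atom 5: C, bond orders sum to 3 (valence 4) → 1 H
  atom 6: C, bond orders sum to 4 (valence 4) → 0 H
  atom 7: C, bond orders sum to 3 (valence 4) → 1 H
  atom 8: O, bond orders sum to 2 (valence 2) → 0 H
  atom 9: C, bond orders sum to 1 (valence 4) → 3 H
Total hydrogens: 6.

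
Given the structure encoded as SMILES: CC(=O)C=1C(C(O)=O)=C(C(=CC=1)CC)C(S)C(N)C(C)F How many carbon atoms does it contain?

15

Count every carbon token in the SMILES (each C, including those in ring-closure positions and inside branches).
Carbon count: 15.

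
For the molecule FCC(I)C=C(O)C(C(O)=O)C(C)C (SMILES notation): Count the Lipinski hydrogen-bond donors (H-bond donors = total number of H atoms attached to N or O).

Donors: find every N or O and count the H atoms it carries.
  atom 7 (O): bond orders sum to 1 → 1 H
  atom 10 (O): bond orders sum to 1 → 1 H
  atom 11 (O): bond orders sum to 2 → 0 H
Lipinski HBD = 2.

2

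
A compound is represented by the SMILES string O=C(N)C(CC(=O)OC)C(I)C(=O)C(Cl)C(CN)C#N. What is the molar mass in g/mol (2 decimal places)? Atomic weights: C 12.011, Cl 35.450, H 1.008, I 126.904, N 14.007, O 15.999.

415.61 g/mol

First, the molecular formula is C11H15ClIN3O4 (counting implicit H from valence).
  C: 11 × 12.011 = 132.121
  Cl: 1 × 35.450 = 35.450
  H: 15 × 1.008 = 15.120
  I: 1 × 126.904 = 126.904
  N: 3 × 14.007 = 42.021
  O: 4 × 15.999 = 63.996
Sum: 11×12.011 + 1×35.450 + 15×1.008 + 1×126.904 + 3×14.007 + 4×15.999 = 415.612 → 415.61 g/mol.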